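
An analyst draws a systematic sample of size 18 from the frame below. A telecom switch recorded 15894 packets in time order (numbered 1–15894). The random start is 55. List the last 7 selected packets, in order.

9768, 10651, 11534, 12417, 13300, 14183, 15066

k = N/n = 15894/18 = 883
12th selection = 55 + 11×883 = 9768
13th: 9768 + 883 = 10651
14th: 10651 + 883 = 11534
15th: 11534 + 883 = 12417
16th: 12417 + 883 = 13300
17th: 13300 + 883 = 14183
18th: 14183 + 883 = 15066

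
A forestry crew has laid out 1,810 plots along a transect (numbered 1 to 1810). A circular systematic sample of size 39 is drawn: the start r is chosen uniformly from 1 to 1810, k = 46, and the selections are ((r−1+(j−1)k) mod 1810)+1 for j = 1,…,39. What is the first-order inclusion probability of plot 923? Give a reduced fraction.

39/1810

For each position j, as r ranges over 1…1810 the j-th selection hits every plot exactly once, so plot 923 is selected for exactly 39 of the 1810 starts.
Inclusion probability = 39/1810.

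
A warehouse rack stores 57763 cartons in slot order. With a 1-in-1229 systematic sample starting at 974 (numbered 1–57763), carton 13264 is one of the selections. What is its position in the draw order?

11

k = 1229
position = (13264 − 974)/1229 + 1 = 12290/1229 + 1 = 10 + 1 = 11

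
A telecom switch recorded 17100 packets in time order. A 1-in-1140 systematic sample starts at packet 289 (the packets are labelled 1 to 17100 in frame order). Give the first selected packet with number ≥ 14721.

k = 1140
Steps past start: ⌈(14721 − 289)/1140⌉ = ⌈14432/1140⌉ = 13
Selected packet: 289 + 13×1140 = 15109

15109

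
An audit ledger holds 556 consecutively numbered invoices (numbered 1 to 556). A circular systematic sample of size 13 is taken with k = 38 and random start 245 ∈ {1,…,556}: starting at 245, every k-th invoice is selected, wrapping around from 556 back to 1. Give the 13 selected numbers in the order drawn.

245, 283, 321, 359, 397, 435, 473, 511, 549, 31, 69, 107, 145

Selection 1: 245
Selection 2: 245 + 38 = 283
Selection 3: 283 + 38 = 321
Selection 4: 321 + 38 = 359
Selection 5: 359 + 38 = 397
Selection 6: 397 + 38 = 435
Selection 7: 435 + 38 = 473
Selection 8: 473 + 38 = 511
Selection 9: 511 + 38 = 549
Selection 10: 549 + 38 = 587 → 587 − 556 = 31
Selection 11: 31 + 38 = 69
Selection 12: 69 + 38 = 107
Selection 13: 107 + 38 = 145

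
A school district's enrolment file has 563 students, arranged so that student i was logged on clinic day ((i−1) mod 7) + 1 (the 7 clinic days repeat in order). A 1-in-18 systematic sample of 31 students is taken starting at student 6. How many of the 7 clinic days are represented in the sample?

7

Consecutive selections differ by k = 18, so their clinic day numbers differ by 18 mod 7 = 4.
gcd(18, 7) = 1, so the sample visits 7/1 = 7 distinct residues mod 7.
Start 6 is clinic day 6; the clinic days hit are 1, 2, 3, 4, 5, 6, 7.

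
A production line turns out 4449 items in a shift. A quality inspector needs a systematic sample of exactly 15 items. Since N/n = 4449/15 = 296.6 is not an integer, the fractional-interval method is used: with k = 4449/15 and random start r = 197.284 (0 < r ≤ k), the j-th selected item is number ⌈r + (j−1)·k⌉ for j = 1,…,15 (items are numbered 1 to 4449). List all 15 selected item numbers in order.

j=1: r + 0k = 197.284 → ⌈·⌉ = 198
j=2: r + 1k = 493.884 → ⌈·⌉ = 494
j=3: r + 2k = 790.484 → ⌈·⌉ = 791
j=4: r + 3k = 1087.084 → ⌈·⌉ = 1088
j=5: r + 4k = 1383.684 → ⌈·⌉ = 1384
j=6: r + 5k = 1680.284 → ⌈·⌉ = 1681
j=7: r + 6k = 1976.884 → ⌈·⌉ = 1977
j=8: r + 7k = 2273.484 → ⌈·⌉ = 2274
j=9: r + 8k = 2570.084 → ⌈·⌉ = 2571
j=10: r + 9k = 2866.684 → ⌈·⌉ = 2867
j=11: r + 10k = 3163.284 → ⌈·⌉ = 3164
j=12: r + 11k = 3459.884 → ⌈·⌉ = 3460
j=13: r + 12k = 3756.484 → ⌈·⌉ = 3757
j=14: r + 13k = 4053.084 → ⌈·⌉ = 4054
j=15: r + 14k = 4349.684 → ⌈·⌉ = 4350

198, 494, 791, 1088, 1384, 1681, 1977, 2274, 2571, 2867, 3164, 3460, 3757, 4054, 4350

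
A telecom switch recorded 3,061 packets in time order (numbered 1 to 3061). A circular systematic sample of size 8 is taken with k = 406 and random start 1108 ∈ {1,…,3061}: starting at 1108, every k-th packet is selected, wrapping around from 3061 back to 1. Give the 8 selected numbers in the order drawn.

Selection 1: 1108
Selection 2: 1108 + 406 = 1514
Selection 3: 1514 + 406 = 1920
Selection 4: 1920 + 406 = 2326
Selection 5: 2326 + 406 = 2732
Selection 6: 2732 + 406 = 3138 → 3138 − 3061 = 77
Selection 7: 77 + 406 = 483
Selection 8: 483 + 406 = 889

1108, 1514, 1920, 2326, 2732, 77, 483, 889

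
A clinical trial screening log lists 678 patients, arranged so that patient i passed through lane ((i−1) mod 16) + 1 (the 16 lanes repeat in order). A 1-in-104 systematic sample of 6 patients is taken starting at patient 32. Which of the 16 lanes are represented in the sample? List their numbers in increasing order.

Consecutive selections differ by k = 104, so their lane numbers differ by 104 mod 16 = 8.
gcd(104, 16) = 8, so the sample visits 16/8 = 2 distinct residues mod 16.
Start 32 is lane 16; the lanes hit are 8, 16.

8, 16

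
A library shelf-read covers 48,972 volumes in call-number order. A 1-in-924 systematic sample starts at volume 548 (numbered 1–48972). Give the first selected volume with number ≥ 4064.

k = 924
Steps past start: ⌈(4064 − 548)/924⌉ = ⌈3516/924⌉ = 4
Selected volume: 548 + 4×924 = 4244

4244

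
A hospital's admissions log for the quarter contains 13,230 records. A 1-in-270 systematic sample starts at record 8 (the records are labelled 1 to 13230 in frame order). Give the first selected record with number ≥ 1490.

1628

k = 270
Steps past start: ⌈(1490 − 8)/270⌉ = ⌈1482/270⌉ = 6
Selected record: 8 + 6×270 = 1628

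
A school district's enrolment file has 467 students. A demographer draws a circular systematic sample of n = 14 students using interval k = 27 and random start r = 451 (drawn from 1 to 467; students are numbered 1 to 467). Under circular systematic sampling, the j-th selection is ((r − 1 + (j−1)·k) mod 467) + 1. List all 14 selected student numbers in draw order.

Selection 1: 451
Selection 2: 451 + 27 = 478 → 478 − 467 = 11
Selection 3: 11 + 27 = 38
Selection 4: 38 + 27 = 65
Selection 5: 65 + 27 = 92
Selection 6: 92 + 27 = 119
Selection 7: 119 + 27 = 146
Selection 8: 146 + 27 = 173
Selection 9: 173 + 27 = 200
Selection 10: 200 + 27 = 227
Selection 11: 227 + 27 = 254
Selection 12: 254 + 27 = 281
Selection 13: 281 + 27 = 308
Selection 14: 308 + 27 = 335

451, 11, 38, 65, 92, 119, 146, 173, 200, 227, 254, 281, 308, 335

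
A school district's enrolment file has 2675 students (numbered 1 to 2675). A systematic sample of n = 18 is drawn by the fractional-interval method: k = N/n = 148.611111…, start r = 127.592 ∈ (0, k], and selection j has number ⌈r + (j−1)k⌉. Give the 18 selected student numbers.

128, 277, 425, 574, 723, 871, 1020, 1168, 1317, 1466, 1614, 1763, 1911, 2060, 2209, 2357, 2506, 2654

j=1: r + 0k = 127.592 → ⌈·⌉ = 128
j=2: r + 1k = 276.203111… → ⌈·⌉ = 277
j=3: r + 2k = 424.814222… → ⌈·⌉ = 425
j=4: r + 3k = 573.425333… → ⌈·⌉ = 574
j=5: r + 4k = 722.036444… → ⌈·⌉ = 723
j=6: r + 5k = 870.647555… → ⌈·⌉ = 871
j=7: r + 6k = 1019.258666… → ⌈·⌉ = 1020
j=8: r + 7k = 1167.869777… → ⌈·⌉ = 1168
j=9: r + 8k = 1316.480888… → ⌈·⌉ = 1317
j=10: r + 9k = 1465.092 → ⌈·⌉ = 1466
j=11: r + 10k = 1613.703111… → ⌈·⌉ = 1614
j=12: r + 11k = 1762.314222… → ⌈·⌉ = 1763
j=13: r + 12k = 1910.925333… → ⌈·⌉ = 1911
j=14: r + 13k = 2059.536444… → ⌈·⌉ = 2060
j=15: r + 14k = 2208.147555… → ⌈·⌉ = 2209
j=16: r + 15k = 2356.758666… → ⌈·⌉ = 2357
j=17: r + 16k = 2505.369777… → ⌈·⌉ = 2506
j=18: r + 17k = 2653.980888… → ⌈·⌉ = 2654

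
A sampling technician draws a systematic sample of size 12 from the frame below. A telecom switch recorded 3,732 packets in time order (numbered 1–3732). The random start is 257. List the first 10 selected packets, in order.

257, 568, 879, 1190, 1501, 1812, 2123, 2434, 2745, 3056

k = N/n = 3732/12 = 311
packet 1: 257
packet 2: 257 + 311 = 568
packet 3: 568 + 311 = 879
packet 4: 879 + 311 = 1190
packet 5: 1190 + 311 = 1501
packet 6: 1501 + 311 = 1812
packet 7: 1812 + 311 = 2123
packet 8: 2123 + 311 = 2434
packet 9: 2434 + 311 = 2745
packet 10: 2745 + 311 = 3056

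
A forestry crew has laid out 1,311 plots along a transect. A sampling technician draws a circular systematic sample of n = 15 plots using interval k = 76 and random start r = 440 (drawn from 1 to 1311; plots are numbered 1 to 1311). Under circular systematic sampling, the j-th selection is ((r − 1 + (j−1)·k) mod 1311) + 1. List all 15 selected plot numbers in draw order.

Selection 1: 440
Selection 2: 440 + 76 = 516
Selection 3: 516 + 76 = 592
Selection 4: 592 + 76 = 668
Selection 5: 668 + 76 = 744
Selection 6: 744 + 76 = 820
Selection 7: 820 + 76 = 896
Selection 8: 896 + 76 = 972
Selection 9: 972 + 76 = 1048
Selection 10: 1048 + 76 = 1124
Selection 11: 1124 + 76 = 1200
Selection 12: 1200 + 76 = 1276
Selection 13: 1276 + 76 = 1352 → 1352 − 1311 = 41
Selection 14: 41 + 76 = 117
Selection 15: 117 + 76 = 193

440, 516, 592, 668, 744, 820, 896, 972, 1048, 1124, 1200, 1276, 41, 117, 193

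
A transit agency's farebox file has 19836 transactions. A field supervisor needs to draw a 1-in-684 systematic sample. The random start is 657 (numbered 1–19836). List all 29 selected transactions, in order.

transaction 1: 657
transaction 2: 657 + 684 = 1341
transaction 3: 1341 + 684 = 2025
transaction 4: 2025 + 684 = 2709
transaction 5: 2709 + 684 = 3393
transaction 6: 3393 + 684 = 4077
transaction 7: 4077 + 684 = 4761
transaction 8: 4761 + 684 = 5445
transaction 9: 5445 + 684 = 6129
transaction 10: 6129 + 684 = 6813
transaction 11: 6813 + 684 = 7497
transaction 12: 7497 + 684 = 8181
transaction 13: 8181 + 684 = 8865
transaction 14: 8865 + 684 = 9549
transaction 15: 9549 + 684 = 10233
transaction 16: 10233 + 684 = 10917
transaction 17: 10917 + 684 = 11601
transaction 18: 11601 + 684 = 12285
transaction 19: 12285 + 684 = 12969
transaction 20: 12969 + 684 = 13653
transaction 21: 13653 + 684 = 14337
transaction 22: 14337 + 684 = 15021
transaction 23: 15021 + 684 = 15705
transaction 24: 15705 + 684 = 16389
transaction 25: 16389 + 684 = 17073
transaction 26: 17073 + 684 = 17757
transaction 27: 17757 + 684 = 18441
transaction 28: 18441 + 684 = 19125
transaction 29: 19125 + 684 = 19809

657, 1341, 2025, 2709, 3393, 4077, 4761, 5445, 6129, 6813, 7497, 8181, 8865, 9549, 10233, 10917, 11601, 12285, 12969, 13653, 14337, 15021, 15705, 16389, 17073, 17757, 18441, 19125, 19809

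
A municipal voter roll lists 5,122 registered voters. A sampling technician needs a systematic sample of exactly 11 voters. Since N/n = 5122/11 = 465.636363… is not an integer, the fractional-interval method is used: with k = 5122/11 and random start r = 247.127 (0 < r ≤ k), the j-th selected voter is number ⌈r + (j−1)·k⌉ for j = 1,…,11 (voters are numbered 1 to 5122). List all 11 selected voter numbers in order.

248, 713, 1179, 1645, 2110, 2576, 3041, 3507, 3973, 4438, 4904

j=1: r + 0k = 247.127 → ⌈·⌉ = 248
j=2: r + 1k = 712.763363… → ⌈·⌉ = 713
j=3: r + 2k = 1178.399727… → ⌈·⌉ = 1179
j=4: r + 3k = 1644.036090… → ⌈·⌉ = 1645
j=5: r + 4k = 2109.672454… → ⌈·⌉ = 2110
j=6: r + 5k = 2575.308818… → ⌈·⌉ = 2576
j=7: r + 6k = 3040.945181… → ⌈·⌉ = 3041
j=8: r + 7k = 3506.581545… → ⌈·⌉ = 3507
j=9: r + 8k = 3972.217909… → ⌈·⌉ = 3973
j=10: r + 9k = 4437.854272… → ⌈·⌉ = 4438
j=11: r + 10k = 4903.490636… → ⌈·⌉ = 4904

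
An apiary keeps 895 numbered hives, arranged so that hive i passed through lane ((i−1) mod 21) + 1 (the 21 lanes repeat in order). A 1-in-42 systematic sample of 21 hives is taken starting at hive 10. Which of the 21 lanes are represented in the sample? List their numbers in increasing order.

10

Consecutive selections differ by k = 42, so their lane numbers differ by 42 mod 21 = 0.
gcd(42, 21) = 21, so the sample visits 21/21 = 1 distinct residues mod 21.
Start 10 is lane 10; the lanes hit are 10.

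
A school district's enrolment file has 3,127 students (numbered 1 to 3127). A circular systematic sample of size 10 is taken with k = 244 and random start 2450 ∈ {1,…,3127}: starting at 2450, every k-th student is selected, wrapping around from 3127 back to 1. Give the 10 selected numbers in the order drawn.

Selection 1: 2450
Selection 2: 2450 + 244 = 2694
Selection 3: 2694 + 244 = 2938
Selection 4: 2938 + 244 = 3182 → 3182 − 3127 = 55
Selection 5: 55 + 244 = 299
Selection 6: 299 + 244 = 543
Selection 7: 543 + 244 = 787
Selection 8: 787 + 244 = 1031
Selection 9: 1031 + 244 = 1275
Selection 10: 1275 + 244 = 1519

2450, 2694, 2938, 55, 299, 543, 787, 1031, 1275, 1519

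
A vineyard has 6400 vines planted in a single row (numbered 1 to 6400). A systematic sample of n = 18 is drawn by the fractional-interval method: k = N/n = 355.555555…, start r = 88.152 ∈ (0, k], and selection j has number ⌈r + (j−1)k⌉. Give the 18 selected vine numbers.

89, 444, 800, 1155, 1511, 1866, 2222, 2578, 2933, 3289, 3644, 4000, 4355, 4711, 5066, 5422, 5778, 6133

j=1: r + 0k = 88.152 → ⌈·⌉ = 89
j=2: r + 1k = 443.707555… → ⌈·⌉ = 444
j=3: r + 2k = 799.263111… → ⌈·⌉ = 800
j=4: r + 3k = 1154.818666… → ⌈·⌉ = 1155
j=5: r + 4k = 1510.374222… → ⌈·⌉ = 1511
j=6: r + 5k = 1865.929777… → ⌈·⌉ = 1866
j=7: r + 6k = 2221.485333… → ⌈·⌉ = 2222
j=8: r + 7k = 2577.040888… → ⌈·⌉ = 2578
j=9: r + 8k = 2932.596444… → ⌈·⌉ = 2933
j=10: r + 9k = 3288.152 → ⌈·⌉ = 3289
j=11: r + 10k = 3643.707555… → ⌈·⌉ = 3644
j=12: r + 11k = 3999.263111… → ⌈·⌉ = 4000
j=13: r + 12k = 4354.818666… → ⌈·⌉ = 4355
j=14: r + 13k = 4710.374222… → ⌈·⌉ = 4711
j=15: r + 14k = 5065.929777… → ⌈·⌉ = 5066
j=16: r + 15k = 5421.485333… → ⌈·⌉ = 5422
j=17: r + 16k = 5777.040888… → ⌈·⌉ = 5778
j=18: r + 17k = 6132.596444… → ⌈·⌉ = 6133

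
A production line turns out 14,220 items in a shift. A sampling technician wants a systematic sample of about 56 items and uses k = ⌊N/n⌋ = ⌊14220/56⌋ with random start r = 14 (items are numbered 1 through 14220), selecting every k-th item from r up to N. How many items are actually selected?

57

k = ⌊14220/56⌋ = 253
Achieved size = ⌊(14220 − 14)/253⌋ + 1 = ⌊14206/253⌋ + 1 = 56 + 1 = 57
(last selection: 14 + 56×253 = 14182 ≤ 14220; next would be 14435 > 14220)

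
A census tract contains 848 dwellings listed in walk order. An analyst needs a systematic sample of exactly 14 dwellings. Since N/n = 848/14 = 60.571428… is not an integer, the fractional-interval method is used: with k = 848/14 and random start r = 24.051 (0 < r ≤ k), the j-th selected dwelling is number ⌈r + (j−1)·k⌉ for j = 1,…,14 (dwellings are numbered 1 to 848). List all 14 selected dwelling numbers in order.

25, 85, 146, 206, 267, 327, 388, 449, 509, 570, 630, 691, 751, 812

j=1: r + 0k = 24.051 → ⌈·⌉ = 25
j=2: r + 1k = 84.622428… → ⌈·⌉ = 85
j=3: r + 2k = 145.193857… → ⌈·⌉ = 146
j=4: r + 3k = 205.765285… → ⌈·⌉ = 206
j=5: r + 4k = 266.336714… → ⌈·⌉ = 267
j=6: r + 5k = 326.908142… → ⌈·⌉ = 327
j=7: r + 6k = 387.479571… → ⌈·⌉ = 388
j=8: r + 7k = 448.051 → ⌈·⌉ = 449
j=9: r + 8k = 508.622428… → ⌈·⌉ = 509
j=10: r + 9k = 569.193857… → ⌈·⌉ = 570
j=11: r + 10k = 629.765285… → ⌈·⌉ = 630
j=12: r + 11k = 690.336714… → ⌈·⌉ = 691
j=13: r + 12k = 750.908142… → ⌈·⌉ = 751
j=14: r + 13k = 811.479571… → ⌈·⌉ = 812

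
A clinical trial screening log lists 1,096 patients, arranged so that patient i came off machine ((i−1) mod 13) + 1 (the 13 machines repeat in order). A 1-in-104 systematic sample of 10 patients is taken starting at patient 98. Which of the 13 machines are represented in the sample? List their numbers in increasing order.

Consecutive selections differ by k = 104, so their machine numbers differ by 104 mod 13 = 0.
gcd(104, 13) = 13, so the sample visits 13/13 = 1 distinct residues mod 13.
Start 98 is machine 7; the machines hit are 7.

7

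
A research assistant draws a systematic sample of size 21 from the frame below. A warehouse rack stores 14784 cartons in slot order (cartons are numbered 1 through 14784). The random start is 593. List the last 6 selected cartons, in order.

k = N/n = 14784/21 = 704
16th selection = 593 + 15×704 = 11153
17th: 11153 + 704 = 11857
18th: 11857 + 704 = 12561
19th: 12561 + 704 = 13265
20th: 13265 + 704 = 13969
21st: 13969 + 704 = 14673

11153, 11857, 12561, 13265, 13969, 14673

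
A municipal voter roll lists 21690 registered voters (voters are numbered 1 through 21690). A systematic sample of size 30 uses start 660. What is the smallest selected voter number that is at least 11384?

11505

k = 21690/30 = 723
Steps past start: ⌈(11384 − 660)/723⌉ = ⌈10724/723⌉ = 15
Selected voter: 660 + 15×723 = 11505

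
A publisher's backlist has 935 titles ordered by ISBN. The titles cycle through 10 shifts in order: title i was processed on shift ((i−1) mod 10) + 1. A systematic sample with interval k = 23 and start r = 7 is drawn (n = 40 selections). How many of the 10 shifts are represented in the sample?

Consecutive selections differ by k = 23, so their shift numbers differ by 23 mod 10 = 3.
gcd(23, 10) = 1, so the sample visits 10/1 = 10 distinct residues mod 10.
Start 7 is shift 7; the shifts hit are 1, 2, 3, 4, 5, 6, 7, 8, 9, 10.

10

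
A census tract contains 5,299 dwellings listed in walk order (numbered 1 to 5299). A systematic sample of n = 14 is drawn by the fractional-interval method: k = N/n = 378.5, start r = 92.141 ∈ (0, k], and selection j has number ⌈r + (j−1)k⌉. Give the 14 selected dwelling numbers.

93, 471, 850, 1228, 1607, 1985, 2364, 2742, 3121, 3499, 3878, 4256, 4635, 5013

j=1: r + 0k = 92.141 → ⌈·⌉ = 93
j=2: r + 1k = 470.641 → ⌈·⌉ = 471
j=3: r + 2k = 849.141 → ⌈·⌉ = 850
j=4: r + 3k = 1227.641 → ⌈·⌉ = 1228
j=5: r + 4k = 1606.141 → ⌈·⌉ = 1607
j=6: r + 5k = 1984.641 → ⌈·⌉ = 1985
j=7: r + 6k = 2363.141 → ⌈·⌉ = 2364
j=8: r + 7k = 2741.641 → ⌈·⌉ = 2742
j=9: r + 8k = 3120.141 → ⌈·⌉ = 3121
j=10: r + 9k = 3498.641 → ⌈·⌉ = 3499
j=11: r + 10k = 3877.141 → ⌈·⌉ = 3878
j=12: r + 11k = 4255.641 → ⌈·⌉ = 4256
j=13: r + 12k = 4634.141 → ⌈·⌉ = 4635
j=14: r + 13k = 5012.641 → ⌈·⌉ = 5013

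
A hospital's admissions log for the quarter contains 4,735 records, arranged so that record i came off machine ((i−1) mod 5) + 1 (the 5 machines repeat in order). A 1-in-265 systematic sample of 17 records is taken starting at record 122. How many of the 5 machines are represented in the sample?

1

Consecutive selections differ by k = 265, so their machine numbers differ by 265 mod 5 = 0.
gcd(265, 5) = 5, so the sample visits 5/5 = 1 distinct residues mod 5.
Start 122 is machine 2; the machines hit are 2.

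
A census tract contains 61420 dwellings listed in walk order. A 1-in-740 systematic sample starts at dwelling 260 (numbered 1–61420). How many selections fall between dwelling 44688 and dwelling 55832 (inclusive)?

15

k = 740
First selection ≥ 44688: 260 + ⌈(44688−260)/740⌉·740 = 260 + 61×740 = 45400
Last selection ≤ 55832: 260 + ⌊(55832−260)/740⌋·740 = 260 + 75×740 = 55760
Count = 75 − 61 + 1 = 15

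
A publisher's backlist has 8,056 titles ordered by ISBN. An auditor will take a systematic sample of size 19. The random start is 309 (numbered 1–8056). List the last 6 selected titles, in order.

5821, 6245, 6669, 7093, 7517, 7941

k = N/n = 8056/19 = 424
14th selection = 309 + 13×424 = 5821
15th: 5821 + 424 = 6245
16th: 6245 + 424 = 6669
17th: 6669 + 424 = 7093
18th: 7093 + 424 = 7517
19th: 7517 + 424 = 7941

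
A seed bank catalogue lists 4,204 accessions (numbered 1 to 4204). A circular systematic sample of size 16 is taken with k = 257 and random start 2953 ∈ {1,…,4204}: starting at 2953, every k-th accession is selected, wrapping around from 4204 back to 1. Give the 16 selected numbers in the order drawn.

2953, 3210, 3467, 3724, 3981, 34, 291, 548, 805, 1062, 1319, 1576, 1833, 2090, 2347, 2604

Selection 1: 2953
Selection 2: 2953 + 257 = 3210
Selection 3: 3210 + 257 = 3467
Selection 4: 3467 + 257 = 3724
Selection 5: 3724 + 257 = 3981
Selection 6: 3981 + 257 = 4238 → 4238 − 4204 = 34
Selection 7: 34 + 257 = 291
Selection 8: 291 + 257 = 548
Selection 9: 548 + 257 = 805
Selection 10: 805 + 257 = 1062
Selection 11: 1062 + 257 = 1319
Selection 12: 1319 + 257 = 1576
Selection 13: 1576 + 257 = 1833
Selection 14: 1833 + 257 = 2090
Selection 15: 2090 + 257 = 2347
Selection 16: 2347 + 257 = 2604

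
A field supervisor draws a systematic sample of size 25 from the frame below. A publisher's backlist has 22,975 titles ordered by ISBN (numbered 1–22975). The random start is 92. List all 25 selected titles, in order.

k = N/n = 22975/25 = 919
title 1: 92
title 2: 92 + 919 = 1011
title 3: 1011 + 919 = 1930
title 4: 1930 + 919 = 2849
title 5: 2849 + 919 = 3768
title 6: 3768 + 919 = 4687
title 7: 4687 + 919 = 5606
title 8: 5606 + 919 = 6525
title 9: 6525 + 919 = 7444
title 10: 7444 + 919 = 8363
title 11: 8363 + 919 = 9282
title 12: 9282 + 919 = 10201
title 13: 10201 + 919 = 11120
title 14: 11120 + 919 = 12039
title 15: 12039 + 919 = 12958
title 16: 12958 + 919 = 13877
title 17: 13877 + 919 = 14796
title 18: 14796 + 919 = 15715
title 19: 15715 + 919 = 16634
title 20: 16634 + 919 = 17553
title 21: 17553 + 919 = 18472
title 22: 18472 + 919 = 19391
title 23: 19391 + 919 = 20310
title 24: 20310 + 919 = 21229
title 25: 21229 + 919 = 22148

92, 1011, 1930, 2849, 3768, 4687, 5606, 6525, 7444, 8363, 9282, 10201, 11120, 12039, 12958, 13877, 14796, 15715, 16634, 17553, 18472, 19391, 20310, 21229, 22148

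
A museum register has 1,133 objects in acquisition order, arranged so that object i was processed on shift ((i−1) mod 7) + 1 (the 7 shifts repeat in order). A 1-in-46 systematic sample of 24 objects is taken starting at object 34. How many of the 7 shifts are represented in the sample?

7

Consecutive selections differ by k = 46, so their shift numbers differ by 46 mod 7 = 4.
gcd(46, 7) = 1, so the sample visits 7/1 = 7 distinct residues mod 7.
Start 34 is shift 6; the shifts hit are 1, 2, 3, 4, 5, 6, 7.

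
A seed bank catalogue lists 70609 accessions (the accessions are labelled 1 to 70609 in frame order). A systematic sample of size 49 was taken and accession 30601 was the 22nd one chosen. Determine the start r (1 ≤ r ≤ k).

340

k = 70609/49 = 1441
r = 30601 − (22−1)×1441 = 30601 − 30261 = 340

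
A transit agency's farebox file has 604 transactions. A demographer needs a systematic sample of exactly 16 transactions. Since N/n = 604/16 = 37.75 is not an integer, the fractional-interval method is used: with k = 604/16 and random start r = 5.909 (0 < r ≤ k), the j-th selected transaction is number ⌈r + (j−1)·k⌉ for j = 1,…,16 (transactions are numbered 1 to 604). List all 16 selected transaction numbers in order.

6, 44, 82, 120, 157, 195, 233, 271, 308, 346, 384, 422, 459, 497, 535, 573

j=1: r + 0k = 5.909 → ⌈·⌉ = 6
j=2: r + 1k = 43.659 → ⌈·⌉ = 44
j=3: r + 2k = 81.409 → ⌈·⌉ = 82
j=4: r + 3k = 119.159 → ⌈·⌉ = 120
j=5: r + 4k = 156.909 → ⌈·⌉ = 157
j=6: r + 5k = 194.659 → ⌈·⌉ = 195
j=7: r + 6k = 232.409 → ⌈·⌉ = 233
j=8: r + 7k = 270.159 → ⌈·⌉ = 271
j=9: r + 8k = 307.909 → ⌈·⌉ = 308
j=10: r + 9k = 345.659 → ⌈·⌉ = 346
j=11: r + 10k = 383.409 → ⌈·⌉ = 384
j=12: r + 11k = 421.159 → ⌈·⌉ = 422
j=13: r + 12k = 458.909 → ⌈·⌉ = 459
j=14: r + 13k = 496.659 → ⌈·⌉ = 497
j=15: r + 14k = 534.409 → ⌈·⌉ = 535
j=16: r + 15k = 572.159 → ⌈·⌉ = 573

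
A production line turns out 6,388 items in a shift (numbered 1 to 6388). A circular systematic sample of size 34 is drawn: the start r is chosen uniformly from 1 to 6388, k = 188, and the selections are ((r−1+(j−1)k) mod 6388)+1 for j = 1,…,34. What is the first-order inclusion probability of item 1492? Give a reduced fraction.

For each position j, as r ranges over 1…6388 the j-th selection hits every item exactly once, so item 1492 is selected for exactly 34 of the 6388 starts.
Inclusion probability = 34/6388 = 17/3194.

17/3194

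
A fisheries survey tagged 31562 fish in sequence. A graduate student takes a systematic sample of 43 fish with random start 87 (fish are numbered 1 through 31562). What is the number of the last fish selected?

k = 31562/43 = 734
43rd selection = r + (43−1)·k = 87 + 42×734 = 87 + 30828 = 30915

30915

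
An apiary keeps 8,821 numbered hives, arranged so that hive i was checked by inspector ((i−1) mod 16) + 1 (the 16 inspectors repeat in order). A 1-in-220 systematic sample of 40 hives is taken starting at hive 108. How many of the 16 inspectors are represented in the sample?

Consecutive selections differ by k = 220, so their inspector numbers differ by 220 mod 16 = 12.
gcd(220, 16) = 4, so the sample visits 16/4 = 4 distinct residues mod 16.
Start 108 is inspector 12; the inspectors hit are 4, 8, 12, 16.

4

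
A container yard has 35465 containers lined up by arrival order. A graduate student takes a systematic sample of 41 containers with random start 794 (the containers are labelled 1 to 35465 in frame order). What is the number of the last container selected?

k = 35465/41 = 865
41st selection = r + (41−1)·k = 794 + 40×865 = 794 + 34600 = 35394

35394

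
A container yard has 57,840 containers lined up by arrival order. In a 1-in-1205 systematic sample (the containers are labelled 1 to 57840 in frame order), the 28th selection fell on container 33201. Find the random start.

666

k = 1205
r = 33201 − (28−1)×1205 = 33201 − 32535 = 666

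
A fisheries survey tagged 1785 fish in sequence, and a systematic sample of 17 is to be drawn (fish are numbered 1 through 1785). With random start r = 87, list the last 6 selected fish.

1242, 1347, 1452, 1557, 1662, 1767

k = N/n = 1785/17 = 105
12th selection = 87 + 11×105 = 1242
13th: 1242 + 105 = 1347
14th: 1347 + 105 = 1452
15th: 1452 + 105 = 1557
16th: 1557 + 105 = 1662
17th: 1662 + 105 = 1767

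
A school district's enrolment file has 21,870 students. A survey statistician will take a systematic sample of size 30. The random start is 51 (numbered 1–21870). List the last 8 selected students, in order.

k = N/n = 21870/30 = 729
23rd selection = 51 + 22×729 = 16089
24th: 16089 + 729 = 16818
25th: 16818 + 729 = 17547
26th: 17547 + 729 = 18276
27th: 18276 + 729 = 19005
28th: 19005 + 729 = 19734
29th: 19734 + 729 = 20463
30th: 20463 + 729 = 21192

16089, 16818, 17547, 18276, 19005, 19734, 20463, 21192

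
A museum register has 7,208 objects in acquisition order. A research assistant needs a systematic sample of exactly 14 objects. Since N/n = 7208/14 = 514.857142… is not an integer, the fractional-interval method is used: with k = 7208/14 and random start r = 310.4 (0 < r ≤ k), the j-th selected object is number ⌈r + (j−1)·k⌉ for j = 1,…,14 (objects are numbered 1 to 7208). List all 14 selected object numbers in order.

j=1: r + 0k = 310.4 → ⌈·⌉ = 311
j=2: r + 1k = 825.257142… → ⌈·⌉ = 826
j=3: r + 2k = 1340.114285… → ⌈·⌉ = 1341
j=4: r + 3k = 1854.971428… → ⌈·⌉ = 1855
j=5: r + 4k = 2369.828571… → ⌈·⌉ = 2370
j=6: r + 5k = 2884.685714… → ⌈·⌉ = 2885
j=7: r + 6k = 3399.542857… → ⌈·⌉ = 3400
j=8: r + 7k = 3914.4 → ⌈·⌉ = 3915
j=9: r + 8k = 4429.257142… → ⌈·⌉ = 4430
j=10: r + 9k = 4944.114285… → ⌈·⌉ = 4945
j=11: r + 10k = 5458.971428… → ⌈·⌉ = 5459
j=12: r + 11k = 5973.828571… → ⌈·⌉ = 5974
j=13: r + 12k = 6488.685714… → ⌈·⌉ = 6489
j=14: r + 13k = 7003.542857… → ⌈·⌉ = 7004

311, 826, 1341, 1855, 2370, 2885, 3400, 3915, 4430, 4945, 5459, 5974, 6489, 7004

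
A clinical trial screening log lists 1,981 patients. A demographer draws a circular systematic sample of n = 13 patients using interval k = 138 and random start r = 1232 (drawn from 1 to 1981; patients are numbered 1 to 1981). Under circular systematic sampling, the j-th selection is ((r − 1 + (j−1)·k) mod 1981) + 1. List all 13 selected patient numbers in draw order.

1232, 1370, 1508, 1646, 1784, 1922, 79, 217, 355, 493, 631, 769, 907

Selection 1: 1232
Selection 2: 1232 + 138 = 1370
Selection 3: 1370 + 138 = 1508
Selection 4: 1508 + 138 = 1646
Selection 5: 1646 + 138 = 1784
Selection 6: 1784 + 138 = 1922
Selection 7: 1922 + 138 = 2060 → 2060 − 1981 = 79
Selection 8: 79 + 138 = 217
Selection 9: 217 + 138 = 355
Selection 10: 355 + 138 = 493
Selection 11: 493 + 138 = 631
Selection 12: 631 + 138 = 769
Selection 13: 769 + 138 = 907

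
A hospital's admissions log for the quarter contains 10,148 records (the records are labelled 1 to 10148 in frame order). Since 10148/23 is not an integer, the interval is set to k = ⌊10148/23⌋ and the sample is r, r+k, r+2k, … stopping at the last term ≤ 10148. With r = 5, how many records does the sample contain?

24

k = ⌊10148/23⌋ = 441
Achieved size = ⌊(10148 − 5)/441⌋ + 1 = ⌊10143/441⌋ + 1 = 23 + 1 = 24
(last selection: 5 + 23×441 = 10148 ≤ 10148; next would be 10589 > 10148)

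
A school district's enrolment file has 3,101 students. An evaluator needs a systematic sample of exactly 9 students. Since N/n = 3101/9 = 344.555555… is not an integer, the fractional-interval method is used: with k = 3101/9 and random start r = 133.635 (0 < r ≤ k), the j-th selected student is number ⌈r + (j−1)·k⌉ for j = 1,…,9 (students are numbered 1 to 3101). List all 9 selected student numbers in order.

j=1: r + 0k = 133.635 → ⌈·⌉ = 134
j=2: r + 1k = 478.190555… → ⌈·⌉ = 479
j=3: r + 2k = 822.746111… → ⌈·⌉ = 823
j=4: r + 3k = 1167.301666… → ⌈·⌉ = 1168
j=5: r + 4k = 1511.857222… → ⌈·⌉ = 1512
j=6: r + 5k = 1856.412777… → ⌈·⌉ = 1857
j=7: r + 6k = 2200.968333… → ⌈·⌉ = 2201
j=8: r + 7k = 2545.523888… → ⌈·⌉ = 2546
j=9: r + 8k = 2890.079444… → ⌈·⌉ = 2891

134, 479, 823, 1168, 1512, 1857, 2201, 2546, 2891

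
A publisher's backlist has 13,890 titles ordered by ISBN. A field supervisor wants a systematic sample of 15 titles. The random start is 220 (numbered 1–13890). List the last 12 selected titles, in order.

2998, 3924, 4850, 5776, 6702, 7628, 8554, 9480, 10406, 11332, 12258, 13184

k = N/n = 13890/15 = 926
4th selection = 220 + 3×926 = 2998
5th: 2998 + 926 = 3924
6th: 3924 + 926 = 4850
7th: 4850 + 926 = 5776
8th: 5776 + 926 = 6702
9th: 6702 + 926 = 7628
10th: 7628 + 926 = 8554
11th: 8554 + 926 = 9480
12th: 9480 + 926 = 10406
13th: 10406 + 926 = 11332
14th: 11332 + 926 = 12258
15th: 12258 + 926 = 13184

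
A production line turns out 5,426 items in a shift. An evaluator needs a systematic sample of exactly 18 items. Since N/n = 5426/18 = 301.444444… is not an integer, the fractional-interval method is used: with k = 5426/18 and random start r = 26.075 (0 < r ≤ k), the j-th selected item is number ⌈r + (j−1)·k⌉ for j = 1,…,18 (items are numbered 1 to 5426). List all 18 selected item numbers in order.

j=1: r + 0k = 26.075 → ⌈·⌉ = 27
j=2: r + 1k = 327.519444… → ⌈·⌉ = 328
j=3: r + 2k = 628.963888… → ⌈·⌉ = 629
j=4: r + 3k = 930.408333… → ⌈·⌉ = 931
j=5: r + 4k = 1231.852777… → ⌈·⌉ = 1232
j=6: r + 5k = 1533.297222… → ⌈·⌉ = 1534
j=7: r + 6k = 1834.741666… → ⌈·⌉ = 1835
j=8: r + 7k = 2136.186111… → ⌈·⌉ = 2137
j=9: r + 8k = 2437.630555… → ⌈·⌉ = 2438
j=10: r + 9k = 2739.075 → ⌈·⌉ = 2740
j=11: r + 10k = 3040.519444… → ⌈·⌉ = 3041
j=12: r + 11k = 3341.963888… → ⌈·⌉ = 3342
j=13: r + 12k = 3643.408333… → ⌈·⌉ = 3644
j=14: r + 13k = 3944.852777… → ⌈·⌉ = 3945
j=15: r + 14k = 4246.297222… → ⌈·⌉ = 4247
j=16: r + 15k = 4547.741666… → ⌈·⌉ = 4548
j=17: r + 16k = 4849.186111… → ⌈·⌉ = 4850
j=18: r + 17k = 5150.630555… → ⌈·⌉ = 5151

27, 328, 629, 931, 1232, 1534, 1835, 2137, 2438, 2740, 3041, 3342, 3644, 3945, 4247, 4548, 4850, 5151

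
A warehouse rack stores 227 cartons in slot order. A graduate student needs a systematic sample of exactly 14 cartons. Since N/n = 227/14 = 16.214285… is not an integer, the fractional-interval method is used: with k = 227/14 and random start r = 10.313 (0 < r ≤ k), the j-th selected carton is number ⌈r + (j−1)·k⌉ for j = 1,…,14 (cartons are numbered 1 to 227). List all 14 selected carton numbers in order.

j=1: r + 0k = 10.313 → ⌈·⌉ = 11
j=2: r + 1k = 26.527285… → ⌈·⌉ = 27
j=3: r + 2k = 42.741571… → ⌈·⌉ = 43
j=4: r + 3k = 58.955857… → ⌈·⌉ = 59
j=5: r + 4k = 75.170142… → ⌈·⌉ = 76
j=6: r + 5k = 91.384428… → ⌈·⌉ = 92
j=7: r + 6k = 107.598714… → ⌈·⌉ = 108
j=8: r + 7k = 123.813 → ⌈·⌉ = 124
j=9: r + 8k = 140.027285… → ⌈·⌉ = 141
j=10: r + 9k = 156.241571… → ⌈·⌉ = 157
j=11: r + 10k = 172.455857… → ⌈·⌉ = 173
j=12: r + 11k = 188.670142… → ⌈·⌉ = 189
j=13: r + 12k = 204.884428… → ⌈·⌉ = 205
j=14: r + 13k = 221.098714… → ⌈·⌉ = 222

11, 27, 43, 59, 76, 92, 108, 124, 141, 157, 173, 189, 205, 222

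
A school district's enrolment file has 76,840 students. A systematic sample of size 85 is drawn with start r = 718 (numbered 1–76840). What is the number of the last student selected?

k = 76840/85 = 904
85th selection = r + (85−1)·k = 718 + 84×904 = 718 + 75936 = 76654

76654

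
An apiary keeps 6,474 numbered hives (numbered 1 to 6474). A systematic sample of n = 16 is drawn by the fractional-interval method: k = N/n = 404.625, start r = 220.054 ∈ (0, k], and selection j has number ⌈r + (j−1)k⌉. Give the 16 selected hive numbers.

221, 625, 1030, 1434, 1839, 2244, 2648, 3053, 3458, 3862, 4267, 4671, 5076, 5481, 5885, 6290

j=1: r + 0k = 220.054 → ⌈·⌉ = 221
j=2: r + 1k = 624.679 → ⌈·⌉ = 625
j=3: r + 2k = 1029.304 → ⌈·⌉ = 1030
j=4: r + 3k = 1433.929 → ⌈·⌉ = 1434
j=5: r + 4k = 1838.554 → ⌈·⌉ = 1839
j=6: r + 5k = 2243.179 → ⌈·⌉ = 2244
j=7: r + 6k = 2647.804 → ⌈·⌉ = 2648
j=8: r + 7k = 3052.429 → ⌈·⌉ = 3053
j=9: r + 8k = 3457.054 → ⌈·⌉ = 3458
j=10: r + 9k = 3861.679 → ⌈·⌉ = 3862
j=11: r + 10k = 4266.304 → ⌈·⌉ = 4267
j=12: r + 11k = 4670.929 → ⌈·⌉ = 4671
j=13: r + 12k = 5075.554 → ⌈·⌉ = 5076
j=14: r + 13k = 5480.179 → ⌈·⌉ = 5481
j=15: r + 14k = 5884.804 → ⌈·⌉ = 5885
j=16: r + 15k = 6289.429 → ⌈·⌉ = 6290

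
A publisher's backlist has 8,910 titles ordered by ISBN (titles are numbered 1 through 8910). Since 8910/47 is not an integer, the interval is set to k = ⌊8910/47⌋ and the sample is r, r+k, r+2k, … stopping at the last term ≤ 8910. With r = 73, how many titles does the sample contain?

k = ⌊8910/47⌋ = 189
Achieved size = ⌊(8910 − 73)/189⌋ + 1 = ⌊8837/189⌋ + 1 = 46 + 1 = 47
(last selection: 73 + 46×189 = 8767 ≤ 8910; next would be 8956 > 8910)

47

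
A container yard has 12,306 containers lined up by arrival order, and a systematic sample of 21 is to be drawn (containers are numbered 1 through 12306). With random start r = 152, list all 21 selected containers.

152, 738, 1324, 1910, 2496, 3082, 3668, 4254, 4840, 5426, 6012, 6598, 7184, 7770, 8356, 8942, 9528, 10114, 10700, 11286, 11872

k = N/n = 12306/21 = 586
container 1: 152
container 2: 152 + 586 = 738
container 3: 738 + 586 = 1324
container 4: 1324 + 586 = 1910
container 5: 1910 + 586 = 2496
container 6: 2496 + 586 = 3082
container 7: 3082 + 586 = 3668
container 8: 3668 + 586 = 4254
container 9: 4254 + 586 = 4840
container 10: 4840 + 586 = 5426
container 11: 5426 + 586 = 6012
container 12: 6012 + 586 = 6598
container 13: 6598 + 586 = 7184
container 14: 7184 + 586 = 7770
container 15: 7770 + 586 = 8356
container 16: 8356 + 586 = 8942
container 17: 8942 + 586 = 9528
container 18: 9528 + 586 = 10114
container 19: 10114 + 586 = 10700
container 20: 10700 + 586 = 11286
container 21: 11286 + 586 = 11872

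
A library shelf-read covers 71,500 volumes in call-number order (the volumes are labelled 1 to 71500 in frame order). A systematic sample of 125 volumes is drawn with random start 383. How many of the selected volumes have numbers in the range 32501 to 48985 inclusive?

28

k = 71500/125 = 572
First selection ≥ 32501: 383 + ⌈(32501−383)/572⌉·572 = 383 + 57×572 = 32987
Last selection ≤ 48985: 383 + ⌊(48985−383)/572⌋·572 = 383 + 84×572 = 48431
Count = 84 − 57 + 1 = 28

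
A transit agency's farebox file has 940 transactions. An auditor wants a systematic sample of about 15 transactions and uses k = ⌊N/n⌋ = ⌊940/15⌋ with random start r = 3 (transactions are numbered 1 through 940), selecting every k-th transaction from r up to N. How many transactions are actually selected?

16

k = ⌊940/15⌋ = 62
Achieved size = ⌊(940 − 3)/62⌋ + 1 = ⌊937/62⌋ + 1 = 15 + 1 = 16
(last selection: 3 + 15×62 = 933 ≤ 940; next would be 995 > 940)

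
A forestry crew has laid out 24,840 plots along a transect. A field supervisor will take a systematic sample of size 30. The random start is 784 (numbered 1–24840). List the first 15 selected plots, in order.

k = N/n = 24840/30 = 828
plot 1: 784
plot 2: 784 + 828 = 1612
plot 3: 1612 + 828 = 2440
plot 4: 2440 + 828 = 3268
plot 5: 3268 + 828 = 4096
plot 6: 4096 + 828 = 4924
plot 7: 4924 + 828 = 5752
plot 8: 5752 + 828 = 6580
plot 9: 6580 + 828 = 7408
plot 10: 7408 + 828 = 8236
plot 11: 8236 + 828 = 9064
plot 12: 9064 + 828 = 9892
plot 13: 9892 + 828 = 10720
plot 14: 10720 + 828 = 11548
plot 15: 11548 + 828 = 12376

784, 1612, 2440, 3268, 4096, 4924, 5752, 6580, 7408, 8236, 9064, 9892, 10720, 11548, 12376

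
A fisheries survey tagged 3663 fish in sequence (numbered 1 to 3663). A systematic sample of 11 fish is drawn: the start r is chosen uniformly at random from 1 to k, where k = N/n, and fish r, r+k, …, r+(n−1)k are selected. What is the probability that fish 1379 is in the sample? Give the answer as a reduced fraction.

k = 3663/11 = 333.
Fish 1379 is selected iff r ≡ 1379 (mod 333); exactly one such r in {1,…,333}.
Inclusion probability = 1/333.

1/333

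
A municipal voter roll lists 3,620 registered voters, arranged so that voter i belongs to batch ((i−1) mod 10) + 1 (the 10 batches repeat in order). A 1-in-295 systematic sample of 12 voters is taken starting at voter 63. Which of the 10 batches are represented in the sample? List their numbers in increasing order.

3, 8

Consecutive selections differ by k = 295, so their batch numbers differ by 295 mod 10 = 5.
gcd(295, 10) = 5, so the sample visits 10/5 = 2 distinct residues mod 10.
Start 63 is batch 3; the batches hit are 3, 8.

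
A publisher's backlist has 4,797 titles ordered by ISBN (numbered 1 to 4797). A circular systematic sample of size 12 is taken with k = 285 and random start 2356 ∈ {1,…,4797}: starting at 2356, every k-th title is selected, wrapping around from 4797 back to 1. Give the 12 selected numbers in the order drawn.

Selection 1: 2356
Selection 2: 2356 + 285 = 2641
Selection 3: 2641 + 285 = 2926
Selection 4: 2926 + 285 = 3211
Selection 5: 3211 + 285 = 3496
Selection 6: 3496 + 285 = 3781
Selection 7: 3781 + 285 = 4066
Selection 8: 4066 + 285 = 4351
Selection 9: 4351 + 285 = 4636
Selection 10: 4636 + 285 = 4921 → 4921 − 4797 = 124
Selection 11: 124 + 285 = 409
Selection 12: 409 + 285 = 694

2356, 2641, 2926, 3211, 3496, 3781, 4066, 4351, 4636, 124, 409, 694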